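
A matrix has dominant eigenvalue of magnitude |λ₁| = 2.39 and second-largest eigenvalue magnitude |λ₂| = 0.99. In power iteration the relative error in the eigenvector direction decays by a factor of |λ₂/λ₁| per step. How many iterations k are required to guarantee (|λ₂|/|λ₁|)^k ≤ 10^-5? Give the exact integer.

|λ₂/λ₁| = 0.99/2.39 = 0.41423
Need k ≥ ln(10^-5) / ln(0.41423) = -11.5129 / -0.8813 ≈ 13.063
Smallest integer k satisfying the bound: 14

14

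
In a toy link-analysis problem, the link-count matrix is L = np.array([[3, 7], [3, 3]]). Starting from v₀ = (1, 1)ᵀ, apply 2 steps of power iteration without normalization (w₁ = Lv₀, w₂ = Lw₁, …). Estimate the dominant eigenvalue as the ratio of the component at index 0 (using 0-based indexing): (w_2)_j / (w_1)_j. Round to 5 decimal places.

λ ≈ 7.20000

w1 = Lv₀ = (3·1 + 7·1; 3·1 + 3·1) = (10, 6)
w2 = Lw1 = (3·10 + 7·6; 3·10 + 3·6) = (72, 48)
Ratio at component: 72 / 10 = 7.20000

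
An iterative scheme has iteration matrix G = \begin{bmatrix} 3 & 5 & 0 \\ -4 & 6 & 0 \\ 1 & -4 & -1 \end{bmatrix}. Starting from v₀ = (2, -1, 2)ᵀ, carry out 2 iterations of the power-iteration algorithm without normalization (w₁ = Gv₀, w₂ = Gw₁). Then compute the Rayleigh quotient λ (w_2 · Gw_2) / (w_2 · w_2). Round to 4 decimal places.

λ ≈ 5.1937

w1 = Gv₀ = (1, -14, 4)
w2 = Gw1 = (-67, -88, 53)
Gw2 = (-641, -260, 232)
w2·Gw2 = (-67)·(-641) + (-88)·(-260) + 53·232 = 78123; w2·w2 = (-67)·(-67) + (-88)·(-88) + 53·53 = 15042
λ ≈ 78123/15042 = 5.1937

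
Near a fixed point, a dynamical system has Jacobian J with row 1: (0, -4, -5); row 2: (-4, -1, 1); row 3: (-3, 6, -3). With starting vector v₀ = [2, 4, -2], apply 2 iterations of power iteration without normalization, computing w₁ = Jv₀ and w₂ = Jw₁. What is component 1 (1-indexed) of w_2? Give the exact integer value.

-64

w1 = Jv₀ = (0·2 + (-4)·4 + (-5)·(-2); (-4)·2 + (-1)·4 + 1·(-2); (-3)·2 + 6·4 + (-3)·(-2)) = (-6, -14, 24)
w2 = Jw1 = (0·(-6) + (-4)·(-14) + (-5)·24; (-4)·(-6) + (-1)·(-14) + 1·24; (-3)·(-6) + 6·(-14) + (-3)·24) = (-64, 62, -138)
The requested component of w2 is -64.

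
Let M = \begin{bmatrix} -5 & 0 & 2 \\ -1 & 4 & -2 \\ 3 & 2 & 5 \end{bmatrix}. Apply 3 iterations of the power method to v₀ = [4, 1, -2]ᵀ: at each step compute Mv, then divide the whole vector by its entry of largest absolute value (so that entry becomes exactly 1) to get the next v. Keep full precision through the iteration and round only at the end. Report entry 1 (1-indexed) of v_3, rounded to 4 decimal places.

Mv0 = (-24.00000, 4.00000, 4.00000); divide by -24.00000 → v1 = (1.00000, -0.16667, -0.16667)
Mv1 = (-5.33333, -1.33333, 1.83333); divide by -5.33333 → v2 = (1.00000, 0.25000, -0.34375)
Mv2 = (-5.68750, 0.68750, 1.78125); divide by -5.68750 → v3 = (1.00000, -0.12088, -0.31319)
Requested entry of v3: -728/-728 = 1.0000

1.0000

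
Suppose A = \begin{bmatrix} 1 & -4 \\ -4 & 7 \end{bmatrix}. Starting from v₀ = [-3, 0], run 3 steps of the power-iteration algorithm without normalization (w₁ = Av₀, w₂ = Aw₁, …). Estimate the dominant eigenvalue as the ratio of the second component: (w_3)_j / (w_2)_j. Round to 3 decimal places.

w1 = Av₀ = (1·(-3) + (-4)·0; (-4)·(-3) + 7·0) = (-3, 12)
w2 = Aw1 = (1·(-3) + (-4)·12; (-4)·(-3) + 7·12) = (-51, 96)
w3 = Aw2 = (-435, 876)
Ratio at component: 876 / 96 = 9.125

λ ≈ 9.125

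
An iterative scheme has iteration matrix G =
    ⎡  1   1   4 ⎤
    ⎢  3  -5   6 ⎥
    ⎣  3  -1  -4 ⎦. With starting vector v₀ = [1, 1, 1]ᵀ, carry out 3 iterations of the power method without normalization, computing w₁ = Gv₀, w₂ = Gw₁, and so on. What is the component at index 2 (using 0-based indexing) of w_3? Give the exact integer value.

-68

w1 = Gv₀ = (1·1 + 1·1 + 4·1; 3·1 + (-5)·1 + 6·1; 3·1 + (-1)·1 + (-4)·1) = (6, 4, -2)
w2 = Gw1 = (1·6 + 1·4 + 4·(-2); 3·6 + (-5)·4 + 6·(-2); 3·6 + (-1)·4 + (-4)·(-2)) = (2, -14, 22)
w3 = Gw2 = (76, 208, -68)
The requested component of w3 is -68.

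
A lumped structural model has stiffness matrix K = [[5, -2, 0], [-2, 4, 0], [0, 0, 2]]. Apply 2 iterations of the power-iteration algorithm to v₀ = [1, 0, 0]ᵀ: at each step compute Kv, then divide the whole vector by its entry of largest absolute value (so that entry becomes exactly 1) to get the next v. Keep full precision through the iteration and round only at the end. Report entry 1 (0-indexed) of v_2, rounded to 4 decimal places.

Kv0 = (5.00000, -2.00000, 0.00000); divide by 5.00000 → v1 = (1.00000, -0.40000, 0.00000)
Kv1 = (5.80000, -3.60000, 0.00000); divide by 5.80000 → v2 = (1.00000, -0.62069, 0.00000)
Requested entry of v2: -18/29 = -0.6207

-0.6207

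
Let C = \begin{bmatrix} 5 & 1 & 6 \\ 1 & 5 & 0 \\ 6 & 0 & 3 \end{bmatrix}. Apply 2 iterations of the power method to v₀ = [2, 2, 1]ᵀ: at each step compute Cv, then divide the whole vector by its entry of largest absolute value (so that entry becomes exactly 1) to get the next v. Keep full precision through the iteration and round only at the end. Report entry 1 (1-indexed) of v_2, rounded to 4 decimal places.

Cv0 = (18.00000, 12.00000, 15.00000); divide by 18.00000 → v1 = (1.00000, 0.66667, 0.83333)
Cv1 = (10.66667, 4.33333, 8.50000); divide by 10.66667 → v2 = (1.00000, 0.40625, 0.79688)
Requested entry of v2: 192/192 = 1.0000

1.0000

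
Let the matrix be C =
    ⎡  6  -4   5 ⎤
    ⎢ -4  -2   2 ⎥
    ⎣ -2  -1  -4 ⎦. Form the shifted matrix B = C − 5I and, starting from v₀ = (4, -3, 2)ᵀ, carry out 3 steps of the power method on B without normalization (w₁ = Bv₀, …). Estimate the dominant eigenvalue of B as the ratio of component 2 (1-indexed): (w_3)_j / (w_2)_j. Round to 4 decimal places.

B = C − 5I has rows (1, -4, 5); (-4, -7, 2); (-2, -1, -9)
w1 = Bv₀ = (1·4 + (-4)·(-3) + 5·2; (-4)·4 + (-7)·(-3) + 2·2; (-2)·4 + (-1)·(-3) + (-9)·2) = (26, 9, -23)
w2 = Bw1 = (1·26 + (-4)·9 + 5·(-23); (-4)·26 + (-7)·9 + 2·(-23); (-2)·26 + (-1)·9 + (-9)·(-23)) = (-125, -213, 146)
w3 = Bw2 = (1457, 2283, -851)
Ratio: 2283/-213 = -10.7183

-10.7183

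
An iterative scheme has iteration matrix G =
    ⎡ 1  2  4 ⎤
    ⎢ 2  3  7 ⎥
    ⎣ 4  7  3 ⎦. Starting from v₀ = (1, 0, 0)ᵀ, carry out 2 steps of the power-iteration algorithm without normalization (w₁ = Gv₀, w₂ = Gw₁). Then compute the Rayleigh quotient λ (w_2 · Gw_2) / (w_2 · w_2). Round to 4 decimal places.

λ ≈ 11.4573

w1 = Gv₀ = (1·1 + 2·0 + 4·0; 2·1 + 3·0 + 7·0; 4·1 + 7·0 + 3·0) = (1, 2, 4)
w2 = Gw1 = (1·1 + 2·2 + 4·4; 2·1 + 3·2 + 7·4; 4·1 + 7·2 + 3·4) = (21, 36, 30)
Gw2 = (213, 360, 426)
w2·Gw2 = 21·213 + 36·360 + 30·426 = 30213; w2·w2 = 21·21 + 36·36 + 30·30 = 2637
λ ≈ 30213/2637 = 11.4573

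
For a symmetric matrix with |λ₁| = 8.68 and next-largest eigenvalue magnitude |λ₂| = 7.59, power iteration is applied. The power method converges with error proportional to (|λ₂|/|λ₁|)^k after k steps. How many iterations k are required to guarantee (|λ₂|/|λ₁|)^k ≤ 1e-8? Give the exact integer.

138

|λ₂/λ₁| = 7.59/8.68 = 0.87442
Need k ≥ ln(1e-8) / ln(0.87442) = -18.4207 / -0.1342 ≈ 137.273
Smallest integer k satisfying the bound: 138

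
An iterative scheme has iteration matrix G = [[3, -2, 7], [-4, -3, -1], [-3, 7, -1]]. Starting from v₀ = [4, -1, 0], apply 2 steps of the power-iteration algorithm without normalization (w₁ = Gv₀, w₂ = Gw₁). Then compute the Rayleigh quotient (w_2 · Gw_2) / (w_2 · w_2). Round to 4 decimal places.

w1 = Gv₀ = (14, -13, -19)
w2 = Gw1 = (-65, 2, -114)
Gw2 = (-997, 368, 323)
w2·Gw2 = (-65)·(-997) + 2·368 + (-114)·323 = 28719; w2·w2 = (-65)·(-65) + 2·2 + (-114)·(-114) = 17225
λ ≈ 28719/17225 = 1.6673

λ ≈ 1.6673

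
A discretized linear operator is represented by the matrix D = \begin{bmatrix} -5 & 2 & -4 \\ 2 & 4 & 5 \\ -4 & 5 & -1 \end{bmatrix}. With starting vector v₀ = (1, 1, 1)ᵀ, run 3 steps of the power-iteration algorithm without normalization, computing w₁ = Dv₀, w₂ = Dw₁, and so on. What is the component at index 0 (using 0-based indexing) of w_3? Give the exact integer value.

-557

w1 = Dv₀ = (-7, 11, 0)
w2 = Dw1 = (57, 30, 83)
w3 = Dw2 = (-557, 649, -161)
The requested component of w3 is -557.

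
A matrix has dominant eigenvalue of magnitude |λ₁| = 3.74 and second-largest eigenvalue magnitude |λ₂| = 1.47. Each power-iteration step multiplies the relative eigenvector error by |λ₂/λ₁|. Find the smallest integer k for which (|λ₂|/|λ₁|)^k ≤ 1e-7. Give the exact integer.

|λ₂/λ₁| = 1.47/3.74 = 0.39305
Need k ≥ ln(1e-7) / ln(0.39305) = -16.1181 / -0.9338 ≈ 17.260
Smallest integer k satisfying the bound: 18

18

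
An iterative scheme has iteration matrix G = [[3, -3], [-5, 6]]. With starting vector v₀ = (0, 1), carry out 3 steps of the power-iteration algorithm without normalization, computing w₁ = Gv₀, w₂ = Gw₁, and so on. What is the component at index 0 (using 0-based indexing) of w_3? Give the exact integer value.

w1 = Gv₀ = (3·0 + (-3)·1; (-5)·0 + 6·1) = (-3, 6)
w2 = Gw1 = (3·(-3) + (-3)·6; (-5)·(-3) + 6·6) = (-27, 51)
w3 = Gw2 = (-234, 441)
The requested component of w3 is -234.

-234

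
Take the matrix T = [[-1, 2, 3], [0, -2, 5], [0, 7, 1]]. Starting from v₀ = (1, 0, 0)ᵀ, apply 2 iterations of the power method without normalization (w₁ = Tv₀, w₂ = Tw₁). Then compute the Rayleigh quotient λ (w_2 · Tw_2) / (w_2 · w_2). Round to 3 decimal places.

λ ≈ -1.000

w1 = Tv₀ = (-1, 0, 0)
w2 = Tw1 = (1, 0, 0)
Tw2 = (-1, 0, 0)
w2·Tw2 = 1·(-1) + 0·0 + 0·0 = -1; w2·w2 = 1·1 + 0·0 + 0·0 = 1
λ ≈ -1/1 = -1.000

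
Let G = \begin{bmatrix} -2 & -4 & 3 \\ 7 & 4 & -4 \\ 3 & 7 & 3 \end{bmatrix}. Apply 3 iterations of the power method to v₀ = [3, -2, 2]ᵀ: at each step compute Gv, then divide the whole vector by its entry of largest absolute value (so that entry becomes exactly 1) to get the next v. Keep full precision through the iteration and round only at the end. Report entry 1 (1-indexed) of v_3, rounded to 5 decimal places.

Gv0 = (8.000000, 5.000000, 1.000000); divide by 8.000000 → v1 = (1.000000, 0.625000, 0.125000)
Gv1 = (-4.125000, 9.000000, 7.750000); divide by 9.000000 → v2 = (-0.458333, 1.000000, 0.861111)
Gv2 = (-0.500000, -2.652778, 8.208333); divide by 8.208333 → v3 = (-0.060914, -0.323181, 1.000000)
Requested entry of v3: -36/591 = -0.06091

-0.06091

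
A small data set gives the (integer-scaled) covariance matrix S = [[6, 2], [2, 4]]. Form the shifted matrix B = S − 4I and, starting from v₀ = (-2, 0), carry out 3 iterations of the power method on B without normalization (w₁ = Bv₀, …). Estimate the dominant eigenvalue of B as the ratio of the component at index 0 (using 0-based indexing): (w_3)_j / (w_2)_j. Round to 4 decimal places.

μ ≈ 3.0000

B = S − 4I has rows (2, 2); (2, 0)
w1 = Bv₀ = (2·(-2) + 2·0; 2·(-2) + 0·0) = (-4, -4)
w2 = Bw1 = (2·(-4) + 2·(-4); 2·(-4) + 0·(-4)) = (-16, -8)
w3 = Bw2 = (-48, -32)
Ratio: -48/-16 = 3.0000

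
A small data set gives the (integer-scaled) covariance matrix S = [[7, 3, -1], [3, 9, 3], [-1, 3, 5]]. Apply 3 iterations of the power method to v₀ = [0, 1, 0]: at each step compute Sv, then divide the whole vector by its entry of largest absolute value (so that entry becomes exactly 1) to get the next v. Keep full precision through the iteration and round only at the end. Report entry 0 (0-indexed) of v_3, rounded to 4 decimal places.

Sv0 = (3.00000, 9.00000, 3.00000); divide by 9.00000 → v1 = (0.33333, 1.00000, 0.33333)
Sv1 = (5.00000, 11.00000, 4.33333); divide by 11.00000 → v2 = (0.45455, 1.00000, 0.39394)
Sv2 = (5.78788, 11.54545, 4.51515); divide by 11.54545 → v3 = (0.50131, 1.00000, 0.39108)
Requested entry of v3: 573/1143 = 0.5013

0.5013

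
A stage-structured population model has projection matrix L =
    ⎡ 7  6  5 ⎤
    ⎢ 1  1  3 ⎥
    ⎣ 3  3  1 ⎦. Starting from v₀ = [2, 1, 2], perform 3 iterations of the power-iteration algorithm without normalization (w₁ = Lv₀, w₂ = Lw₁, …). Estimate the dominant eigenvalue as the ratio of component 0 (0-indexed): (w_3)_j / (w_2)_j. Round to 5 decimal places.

w1 = Lv₀ = (7·2 + 6·1 + 5·2; 1·2 + 1·1 + 3·2; 3·2 + 3·1 + 1·2) = (30, 9, 11)
w2 = Lw1 = (7·30 + 6·9 + 5·11; 1·30 + 1·9 + 3·11; 3·30 + 3·9 + 1·11) = (319, 72, 128)
w3 = Lw2 = (3305, 775, 1301)
Ratio at component: 3305 / 319 = 10.36050

λ ≈ 10.36050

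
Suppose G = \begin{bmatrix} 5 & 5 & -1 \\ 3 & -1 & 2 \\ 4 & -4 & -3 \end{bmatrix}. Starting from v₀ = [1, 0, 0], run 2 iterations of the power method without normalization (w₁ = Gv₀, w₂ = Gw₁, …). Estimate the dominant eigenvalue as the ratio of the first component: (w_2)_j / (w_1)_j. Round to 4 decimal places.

λ ≈ 7.2000

w1 = Gv₀ = (5·1 + 5·0 + (-1)·0; 3·1 + (-1)·0 + 2·0; 4·1 + (-4)·0 + (-3)·0) = (5, 3, 4)
w2 = Gw1 = (5·5 + 5·3 + (-1)·4; 3·5 + (-1)·3 + 2·4; 4·5 + (-4)·3 + (-3)·4) = (36, 20, -4)
Ratio at component: 36 / 5 = 7.2000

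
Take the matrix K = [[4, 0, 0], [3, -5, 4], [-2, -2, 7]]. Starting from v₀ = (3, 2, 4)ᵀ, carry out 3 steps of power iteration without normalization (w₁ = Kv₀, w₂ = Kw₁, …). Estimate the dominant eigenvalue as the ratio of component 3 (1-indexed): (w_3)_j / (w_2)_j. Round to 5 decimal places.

4.75000

w1 = Kv₀ = (12, 15, 18)
w2 = Kw1 = (48, 33, 72)
w3 = Kw2 = (192, 267, 342)
Ratio at component: 342 / 72 = 4.75000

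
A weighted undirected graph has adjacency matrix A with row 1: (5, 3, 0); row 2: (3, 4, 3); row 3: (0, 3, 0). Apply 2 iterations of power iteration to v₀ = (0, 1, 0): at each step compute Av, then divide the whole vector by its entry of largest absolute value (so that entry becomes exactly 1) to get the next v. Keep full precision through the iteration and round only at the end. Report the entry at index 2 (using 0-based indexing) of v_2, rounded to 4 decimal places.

Av0 = (3.00000, 4.00000, 3.00000); divide by 4.00000 → v1 = (0.75000, 1.00000, 0.75000)
Av1 = (6.75000, 8.50000, 3.00000); divide by 8.50000 → v2 = (0.79412, 1.00000, 0.35294)
Requested entry of v2: 12/34 = 0.3529

0.3529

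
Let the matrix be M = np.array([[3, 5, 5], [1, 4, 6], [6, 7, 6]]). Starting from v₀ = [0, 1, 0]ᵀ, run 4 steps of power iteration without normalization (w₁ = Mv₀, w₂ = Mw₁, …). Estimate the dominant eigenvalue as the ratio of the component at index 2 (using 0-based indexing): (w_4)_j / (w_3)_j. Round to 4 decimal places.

14.6270

w1 = Mv₀ = (3·0 + 5·1 + 5·0; 1·0 + 4·1 + 6·0; 6·0 + 7·1 + 6·0) = (5, 4, 7)
w2 = Mw1 = (3·5 + 5·4 + 5·7; 1·5 + 4·4 + 6·7; 6·5 + 7·4 + 6·7) = (70, 63, 100)
w3 = Mw2 = (1025, 922, 1461)
w4 = Mw3 = (14990, 13479, 21370)
Ratio at component: 21370 / 1461 = 14.6270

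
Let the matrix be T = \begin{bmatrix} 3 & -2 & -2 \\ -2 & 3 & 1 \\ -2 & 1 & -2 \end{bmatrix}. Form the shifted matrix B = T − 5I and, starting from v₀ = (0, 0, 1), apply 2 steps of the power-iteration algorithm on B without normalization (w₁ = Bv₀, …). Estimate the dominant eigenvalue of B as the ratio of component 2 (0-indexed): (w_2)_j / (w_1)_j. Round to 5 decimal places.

-7.71429

B = T − 5I has rows (-2, -2, -2); (-2, -2, 1); (-2, 1, -7)
w1 = Bv₀ = ((-2)·0 + (-2)·0 + (-2)·1; (-2)·0 + (-2)·0 + 1·1; (-2)·0 + 1·0 + (-7)·1) = (-2, 1, -7)
w2 = Bw1 = ((-2)·(-2) + (-2)·1 + (-2)·(-7); (-2)·(-2) + (-2)·1 + 1·(-7); (-2)·(-2) + 1·1 + (-7)·(-7)) = (16, -5, 54)
Ratio: 54/-7 = -7.71429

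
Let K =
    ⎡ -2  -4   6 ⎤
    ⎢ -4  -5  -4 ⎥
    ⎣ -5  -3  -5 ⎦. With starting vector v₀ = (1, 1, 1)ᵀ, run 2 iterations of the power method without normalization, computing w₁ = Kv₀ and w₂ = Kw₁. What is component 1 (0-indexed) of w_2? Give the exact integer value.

w1 = Kv₀ = ((-2)·1 + (-4)·1 + 6·1; (-4)·1 + (-5)·1 + (-4)·1; (-5)·1 + (-3)·1 + (-5)·1) = (0, -13, -13)
w2 = Kw1 = ((-2)·0 + (-4)·(-13) + 6·(-13); (-4)·0 + (-5)·(-13) + (-4)·(-13); (-5)·0 + (-3)·(-13) + (-5)·(-13)) = (-26, 117, 104)
The requested component of w2 is 117.

117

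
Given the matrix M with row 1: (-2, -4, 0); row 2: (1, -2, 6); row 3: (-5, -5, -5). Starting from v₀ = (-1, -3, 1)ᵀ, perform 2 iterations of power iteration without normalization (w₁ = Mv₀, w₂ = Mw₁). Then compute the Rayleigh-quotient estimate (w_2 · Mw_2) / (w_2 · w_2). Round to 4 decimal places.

λ ≈ -5.6736

w1 = Mv₀ = ((-2)·(-1) + (-4)·(-3) + 0·1; 1·(-1) + (-2)·(-3) + 6·1; (-5)·(-1) + (-5)·(-3) + (-5)·1) = (14, 11, 15)
w2 = Mw1 = ((-2)·14 + (-4)·11 + 0·15; 1·14 + (-2)·11 + 6·15; (-5)·14 + (-5)·11 + (-5)·15) = (-72, 82, -200)
Mw2 = (-184, -1436, 950)
w2·Mw2 = (-72)·(-184) + 82·(-1436) + (-200)·950 = -294504; w2·w2 = (-72)·(-72) + 82·82 + (-200)·(-200) = 51908
λ ≈ -294504/51908 = -5.6736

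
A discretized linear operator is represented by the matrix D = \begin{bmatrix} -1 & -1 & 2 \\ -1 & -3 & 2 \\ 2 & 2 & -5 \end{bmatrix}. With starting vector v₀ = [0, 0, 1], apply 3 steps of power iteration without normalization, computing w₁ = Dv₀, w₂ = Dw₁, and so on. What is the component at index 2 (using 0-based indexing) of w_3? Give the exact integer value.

-229

w1 = Dv₀ = ((-1)·0 + (-1)·0 + 2·1; (-1)·0 + (-3)·0 + 2·1; 2·0 + 2·0 + (-5)·1) = (2, 2, -5)
w2 = Dw1 = ((-1)·2 + (-1)·2 + 2·(-5); (-1)·2 + (-3)·2 + 2·(-5); 2·2 + 2·2 + (-5)·(-5)) = (-14, -18, 33)
w3 = Dw2 = (98, 134, -229)
The requested component of w3 is -229.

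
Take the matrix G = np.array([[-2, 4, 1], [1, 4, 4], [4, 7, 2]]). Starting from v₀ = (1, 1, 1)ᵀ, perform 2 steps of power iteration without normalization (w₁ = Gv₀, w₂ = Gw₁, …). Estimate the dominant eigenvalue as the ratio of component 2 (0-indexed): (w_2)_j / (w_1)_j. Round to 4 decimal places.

λ ≈ 7.7692

w1 = Gv₀ = ((-2)·1 + 4·1 + 1·1; 1·1 + 4·1 + 4·1; 4·1 + 7·1 + 2·1) = (3, 9, 13)
w2 = Gw1 = ((-2)·3 + 4·9 + 1·13; 1·3 + 4·9 + 4·13; 4·3 + 7·9 + 2·13) = (43, 91, 101)
Ratio at component: 101 / 13 = 7.7692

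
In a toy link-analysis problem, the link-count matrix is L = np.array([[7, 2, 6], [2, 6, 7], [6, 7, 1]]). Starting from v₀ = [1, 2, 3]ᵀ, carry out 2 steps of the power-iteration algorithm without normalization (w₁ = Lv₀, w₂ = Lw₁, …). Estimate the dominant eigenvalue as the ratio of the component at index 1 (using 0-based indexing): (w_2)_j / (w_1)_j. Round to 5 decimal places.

λ ≈ 12.25714

w1 = Lv₀ = (7·1 + 2·2 + 6·3; 2·1 + 6·2 + 7·3; 6·1 + 7·2 + 1·3) = (29, 35, 23)
w2 = Lw1 = (7·29 + 2·35 + 6·23; 2·29 + 6·35 + 7·23; 6·29 + 7·35 + 1·23) = (411, 429, 442)
Ratio at component: 429 / 35 = 12.25714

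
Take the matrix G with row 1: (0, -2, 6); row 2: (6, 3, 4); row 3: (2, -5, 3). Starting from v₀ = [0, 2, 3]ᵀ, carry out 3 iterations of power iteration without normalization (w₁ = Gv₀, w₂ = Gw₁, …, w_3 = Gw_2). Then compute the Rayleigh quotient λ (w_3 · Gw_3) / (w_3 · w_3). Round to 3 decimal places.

w1 = Gv₀ = (0·0 + (-2)·2 + 6·3; 6·0 + 3·2 + 4·3; 2·0 + (-5)·2 + 3·3) = (14, 18, -1)
w2 = Gw1 = (0·14 + (-2)·18 + 6·(-1); 6·14 + 3·18 + 4·(-1); 2·14 + (-5)·18 + 3·(-1)) = (-42, 134, -65)
w3 = Gw2 = (-658, -110, -949)
Gw3 = (-5474, -8074, -3613)
w3·Gw3 = (-658)·(-5474) + (-110)·(-8074) + (-949)·(-3613) = 7918769; w3·w3 = (-658)·(-658) + (-110)·(-110) + (-949)·(-949) = 1345665
λ ≈ 7918769/1345665 = 5.885

5.885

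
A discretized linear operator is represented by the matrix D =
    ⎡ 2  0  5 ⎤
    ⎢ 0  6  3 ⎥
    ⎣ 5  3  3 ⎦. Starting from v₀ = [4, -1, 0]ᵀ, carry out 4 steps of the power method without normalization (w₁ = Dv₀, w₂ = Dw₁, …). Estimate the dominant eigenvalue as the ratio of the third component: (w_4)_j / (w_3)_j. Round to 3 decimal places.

w1 = Dv₀ = (2·4 + 0·(-1) + 5·0; 0·4 + 6·(-1) + 3·0; 5·4 + 3·(-1) + 3·0) = (8, -6, 17)
w2 = Dw1 = (2·8 + 0·(-6) + 5·17; 0·8 + 6·(-6) + 3·17; 5·8 + 3·(-6) + 3·17) = (101, 15, 73)
w3 = Dw2 = (567, 309, 769)
w4 = Dw3 = (4979, 4161, 6069)
Ratio at component: 6069 / 769 = 7.892

7.892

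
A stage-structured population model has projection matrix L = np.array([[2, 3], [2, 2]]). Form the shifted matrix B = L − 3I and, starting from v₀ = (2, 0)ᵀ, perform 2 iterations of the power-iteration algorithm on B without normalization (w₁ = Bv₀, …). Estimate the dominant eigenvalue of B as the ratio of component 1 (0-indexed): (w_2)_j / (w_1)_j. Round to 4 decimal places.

B = L − 3I has rows (-1, 3); (2, -1)
w1 = Bv₀ = ((-1)·2 + 3·0; 2·2 + (-1)·0) = (-2, 4)
w2 = Bw1 = ((-1)·(-2) + 3·4; 2·(-2) + (-1)·4) = (14, -8)
Ratio: -8/4 = -2.0000

μ ≈ -2.0000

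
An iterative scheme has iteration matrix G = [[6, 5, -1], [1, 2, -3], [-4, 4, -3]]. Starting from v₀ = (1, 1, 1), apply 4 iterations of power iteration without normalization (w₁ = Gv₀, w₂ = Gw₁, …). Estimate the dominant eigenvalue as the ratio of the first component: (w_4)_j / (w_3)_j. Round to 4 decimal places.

8.0893

w1 = Gv₀ = (6·1 + 5·1 + (-1)·1; 1·1 + 2·1 + (-3)·1; (-4)·1 + 4·1 + (-3)·1) = (10, 0, -3)
w2 = Gw1 = (6·10 + 5·0 + (-1)·(-3); 1·10 + 2·0 + (-3)·(-3); (-4)·10 + 4·0 + (-3)·(-3)) = (63, 19, -31)
w3 = Gw2 = (504, 194, -83)
w4 = Gw3 = (4077, 1141, -991)
Ratio at component: 4077 / 504 = 8.0893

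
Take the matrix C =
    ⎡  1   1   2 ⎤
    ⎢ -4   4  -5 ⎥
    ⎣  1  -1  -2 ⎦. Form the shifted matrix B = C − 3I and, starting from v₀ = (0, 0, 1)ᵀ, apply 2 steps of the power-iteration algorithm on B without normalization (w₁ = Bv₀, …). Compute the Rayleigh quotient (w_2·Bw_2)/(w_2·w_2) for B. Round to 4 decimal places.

-5.9791

B = C − 3I has rows (-2, 1, 2); (-4, 1, -5); (1, -1, -5)
w1 = Bv₀ = ((-2)·0 + 1·0 + 2·1; (-4)·0 + 1·0 + (-5)·1; 1·0 + (-1)·0 + (-5)·1) = (2, -5, -5)
w2 = Bw1 = ((-2)·2 + 1·(-5) + 2·(-5); (-4)·2 + 1·(-5) + (-5)·(-5); 1·2 + (-1)·(-5) + (-5)·(-5)) = (-19, 12, 32)
Bw2 = (114, -72, -191)
w2·Bw2 = -9142; w2·w2 = 1529; μ ≈ -9142/1529 = -5.9791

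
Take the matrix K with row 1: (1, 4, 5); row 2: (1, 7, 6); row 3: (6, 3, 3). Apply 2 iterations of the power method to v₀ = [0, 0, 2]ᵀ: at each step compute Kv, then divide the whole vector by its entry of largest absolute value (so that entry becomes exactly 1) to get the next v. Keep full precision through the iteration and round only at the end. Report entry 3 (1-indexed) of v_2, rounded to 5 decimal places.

Kv0 = (10.000000, 12.000000, 6.000000); divide by 12.000000 → v1 = (0.833333, 1.000000, 0.500000)
Kv1 = (7.333333, 10.833333, 9.500000); divide by 10.833333 → v2 = (0.676923, 1.000000, 0.876923)
Requested entry of v2: 114/130 = 0.87692

0.87692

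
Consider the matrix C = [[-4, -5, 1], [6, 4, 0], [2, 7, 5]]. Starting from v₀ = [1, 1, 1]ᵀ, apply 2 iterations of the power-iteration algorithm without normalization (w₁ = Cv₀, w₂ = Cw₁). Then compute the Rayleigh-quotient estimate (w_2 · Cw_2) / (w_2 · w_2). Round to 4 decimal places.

4.4431

w1 = Cv₀ = ((-4)·1 + (-5)·1 + 1·1; 6·1 + 4·1 + 0·1; 2·1 + 7·1 + 5·1) = (-8, 10, 14)
w2 = Cw1 = ((-4)·(-8) + (-5)·10 + 1·14; 6·(-8) + 4·10 + 0·14; 2·(-8) + 7·10 + 5·14) = (-4, -8, 124)
Cw2 = (180, -56, 556)
w2·Cw2 = (-4)·180 + (-8)·(-56) + 124·556 = 68672; w2·w2 = (-4)·(-4) + (-8)·(-8) + 124·124 = 15456
λ ≈ 68672/15456 = 4.4431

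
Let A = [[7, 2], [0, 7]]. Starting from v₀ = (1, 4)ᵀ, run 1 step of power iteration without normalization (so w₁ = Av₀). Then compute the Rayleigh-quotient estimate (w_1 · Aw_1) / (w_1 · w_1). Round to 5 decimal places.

w1 = Av₀ = (7·1 + 2·4; 0·1 + 7·4) = (15, 28)
Aw1 = (161, 196)
w1·Aw1 = 15·161 + 28·196 = 7903; w1·w1 = 15·15 + 28·28 = 1009
λ ≈ 7903/1009 = 7.83251

λ ≈ 7.83251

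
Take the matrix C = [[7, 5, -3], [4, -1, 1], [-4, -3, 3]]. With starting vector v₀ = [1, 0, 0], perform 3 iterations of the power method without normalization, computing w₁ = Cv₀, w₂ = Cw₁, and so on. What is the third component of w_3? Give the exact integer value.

-540

w1 = Cv₀ = (7·1 + 5·0 + (-3)·0; 4·1 + (-1)·0 + 1·0; (-4)·1 + (-3)·0 + 3·0) = (7, 4, -4)
w2 = Cw1 = (7·7 + 5·4 + (-3)·(-4); 4·7 + (-1)·4 + 1·(-4); (-4)·7 + (-3)·4 + 3·(-4)) = (81, 20, -52)
w3 = Cw2 = (823, 252, -540)
The requested component of w3 is -540.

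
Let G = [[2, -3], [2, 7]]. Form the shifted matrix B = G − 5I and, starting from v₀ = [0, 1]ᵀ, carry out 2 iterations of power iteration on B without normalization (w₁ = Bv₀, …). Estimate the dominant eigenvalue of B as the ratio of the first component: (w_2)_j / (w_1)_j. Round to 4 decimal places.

μ ≈ -1.0000

B = G − 5I has rows (-3, -3); (2, 2)
w1 = Bv₀ = (-3, 2)
w2 = Bw1 = (3, -2)
Ratio: 3/-3 = -1.0000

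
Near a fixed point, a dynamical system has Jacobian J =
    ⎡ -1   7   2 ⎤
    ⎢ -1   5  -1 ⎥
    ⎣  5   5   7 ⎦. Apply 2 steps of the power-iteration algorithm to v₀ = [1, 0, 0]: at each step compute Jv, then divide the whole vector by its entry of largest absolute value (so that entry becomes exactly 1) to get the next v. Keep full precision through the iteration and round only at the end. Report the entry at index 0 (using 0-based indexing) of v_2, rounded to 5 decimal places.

Jv0 = (-1.000000, -1.000000, 5.000000); divide by 5.000000 → v1 = (-0.200000, -0.200000, 1.000000)
Jv1 = (0.800000, -1.800000, 5.000000); divide by 5.000000 → v2 = (0.160000, -0.360000, 1.000000)
Requested entry of v2: 4/25 = 0.16000

0.16000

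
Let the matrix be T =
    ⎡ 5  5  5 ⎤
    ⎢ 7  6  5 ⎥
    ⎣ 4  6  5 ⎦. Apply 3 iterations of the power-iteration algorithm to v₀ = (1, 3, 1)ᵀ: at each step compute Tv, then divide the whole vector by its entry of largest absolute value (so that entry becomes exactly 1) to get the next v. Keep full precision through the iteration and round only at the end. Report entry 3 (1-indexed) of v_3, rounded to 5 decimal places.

0.84401

Tv0 = (25.000000, 30.000000, 27.000000); divide by 30.000000 → v1 = (0.833333, 1.000000, 0.900000)
Tv1 = (13.666667, 16.333333, 13.833333); divide by 16.333333 → v2 = (0.836735, 1.000000, 0.846939)
Tv2 = (13.418367, 16.091837, 13.581633); divide by 16.091837 → v3 = (0.833862, 1.000000, 0.844008)
Requested entry of v3: 6655/7885 = 0.84401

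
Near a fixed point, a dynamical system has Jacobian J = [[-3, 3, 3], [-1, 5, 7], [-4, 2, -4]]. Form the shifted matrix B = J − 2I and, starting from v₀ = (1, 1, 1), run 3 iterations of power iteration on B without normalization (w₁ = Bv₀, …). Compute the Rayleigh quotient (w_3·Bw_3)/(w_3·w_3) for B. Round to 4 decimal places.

B = J − 2I has rows (-5, 3, 3); (-1, 3, 7); (-4, 2, -6)
w1 = Bv₀ = ((-5)·1 + 3·1 + 3·1; (-1)·1 + 3·1 + 7·1; (-4)·1 + 2·1 + (-6)·1) = (1, 9, -8)
w2 = Bw1 = ((-5)·1 + 3·9 + 3·(-8); (-1)·1 + 3·9 + 7·(-8); (-4)·1 + 2·9 + (-6)·(-8)) = (-2, -30, 62)
w3 = Bw2 = (106, 346, -424)
Bw3 = (-764, -2036, 2812)
w3·Bw3 = -1977728; w3·w3 = 310728; μ ≈ -1977728/310728 = -6.3648

μ ≈ -6.3648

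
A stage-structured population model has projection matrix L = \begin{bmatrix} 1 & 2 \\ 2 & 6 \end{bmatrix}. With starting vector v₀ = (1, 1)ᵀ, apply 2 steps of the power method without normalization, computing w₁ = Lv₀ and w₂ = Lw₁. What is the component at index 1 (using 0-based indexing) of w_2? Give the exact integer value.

w1 = Lv₀ = (3, 8)
w2 = Lw1 = (19, 54)
The requested component of w2 is 54.

54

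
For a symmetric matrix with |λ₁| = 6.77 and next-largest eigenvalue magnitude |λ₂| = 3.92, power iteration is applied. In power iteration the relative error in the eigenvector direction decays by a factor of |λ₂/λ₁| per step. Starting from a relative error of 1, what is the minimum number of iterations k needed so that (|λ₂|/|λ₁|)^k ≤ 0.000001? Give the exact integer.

26

|λ₂/λ₁| = 3.92/6.77 = 0.57903
Need k ≥ ln(0.000001) / ln(0.57903) = -13.8155 / -0.5464 ≈ 25.284
Smallest integer k satisfying the bound: 26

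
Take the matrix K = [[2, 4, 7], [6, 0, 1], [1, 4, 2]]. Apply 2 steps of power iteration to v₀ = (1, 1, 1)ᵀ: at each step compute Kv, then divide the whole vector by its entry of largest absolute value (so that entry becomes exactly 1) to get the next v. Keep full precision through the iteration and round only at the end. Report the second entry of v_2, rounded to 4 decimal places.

Kv0 = (13.00000, 7.00000, 7.00000); divide by 13.00000 → v1 = (1.00000, 0.53846, 0.53846)
Kv1 = (7.92308, 6.53846, 4.23077); divide by 7.92308 → v2 = (1.00000, 0.82524, 0.53398)
Requested entry of v2: 85/103 = 0.8252

0.8252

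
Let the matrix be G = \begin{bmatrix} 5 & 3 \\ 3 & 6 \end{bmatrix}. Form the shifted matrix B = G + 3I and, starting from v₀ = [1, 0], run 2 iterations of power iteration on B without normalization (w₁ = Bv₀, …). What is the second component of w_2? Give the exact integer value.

51

B = G + 3I has rows (8, 3); (3, 9)
w1 = Bv₀ = (8·1 + 3·0; 3·1 + 9·0) = (8, 3)
w2 = Bw1 = (8·8 + 3·3; 3·8 + 9·3) = (73, 51)
Requested component of w2: 51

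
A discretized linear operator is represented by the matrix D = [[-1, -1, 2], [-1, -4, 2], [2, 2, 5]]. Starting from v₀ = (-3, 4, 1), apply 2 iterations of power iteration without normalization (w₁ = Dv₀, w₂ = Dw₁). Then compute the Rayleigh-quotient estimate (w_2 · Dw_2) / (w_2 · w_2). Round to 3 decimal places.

w1 = Dv₀ = (1, -11, 7)
w2 = Dw1 = (24, 57, 15)
Dw2 = (-51, -222, 237)
w2·Dw2 = 24·(-51) + 57·(-222) + 15·237 = -10323; w2·w2 = 24·24 + 57·57 + 15·15 = 4050
λ ≈ -10323/4050 = -2.549

-2.549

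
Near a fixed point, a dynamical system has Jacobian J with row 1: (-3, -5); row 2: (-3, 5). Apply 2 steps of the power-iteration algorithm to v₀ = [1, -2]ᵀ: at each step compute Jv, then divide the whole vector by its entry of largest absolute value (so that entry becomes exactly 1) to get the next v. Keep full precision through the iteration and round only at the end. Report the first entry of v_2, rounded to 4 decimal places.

-0.5116

Jv0 = (7.00000, -13.00000); divide by -13.00000 → v1 = (-0.53846, 1.00000)
Jv1 = (-3.38462, 6.61538); divide by 6.61538 → v2 = (-0.51163, 1.00000)
Requested entry of v2: 44/-86 = -0.5116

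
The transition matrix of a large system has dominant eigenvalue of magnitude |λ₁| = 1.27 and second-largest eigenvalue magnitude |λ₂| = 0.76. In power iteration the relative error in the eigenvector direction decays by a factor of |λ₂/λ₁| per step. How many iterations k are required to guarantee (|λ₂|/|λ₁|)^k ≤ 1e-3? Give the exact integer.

14

|λ₂/λ₁| = 0.76/1.27 = 0.59843
Need k ≥ ln(1e-3) / ln(0.59843) = -6.9078 / -0.5135 ≈ 13.454
Smallest integer k satisfying the bound: 14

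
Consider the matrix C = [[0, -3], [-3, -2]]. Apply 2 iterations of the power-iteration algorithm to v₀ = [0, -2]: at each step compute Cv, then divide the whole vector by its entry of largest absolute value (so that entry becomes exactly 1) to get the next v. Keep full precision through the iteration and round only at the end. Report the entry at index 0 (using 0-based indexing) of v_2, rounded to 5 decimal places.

Cv0 = (6.000000, 4.000000); divide by 6.000000 → v1 = (1.000000, 0.666667)
Cv1 = (-2.000000, -4.333333); divide by -4.333333 → v2 = (0.461538, 1.000000)
Requested entry of v2: -12/-26 = 0.46154

0.46154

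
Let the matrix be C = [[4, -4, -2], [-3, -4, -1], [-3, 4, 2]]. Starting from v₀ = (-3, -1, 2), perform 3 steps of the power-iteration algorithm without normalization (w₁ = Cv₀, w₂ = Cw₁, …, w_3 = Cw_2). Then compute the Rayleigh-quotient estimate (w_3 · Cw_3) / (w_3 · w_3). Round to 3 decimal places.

w1 = Cv₀ = (-12, 11, 9)
w2 = Cw1 = (-110, -17, 98)
w3 = Cw2 = (-568, 300, 458)
Cw3 = (-4388, 46, 3820)
w3·Cw3 = (-568)·(-4388) + 300·46 + 458·3820 = 4255744; w3·w3 = (-568)·(-568) + 300·300 + 458·458 = 622388
λ ≈ 4255744/622388 = 6.838

λ ≈ 6.838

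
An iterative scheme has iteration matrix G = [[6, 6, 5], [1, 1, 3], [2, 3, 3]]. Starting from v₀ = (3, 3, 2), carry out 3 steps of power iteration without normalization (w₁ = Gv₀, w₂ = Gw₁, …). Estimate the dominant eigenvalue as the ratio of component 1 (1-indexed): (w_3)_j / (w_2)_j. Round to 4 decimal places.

w1 = Gv₀ = (46, 12, 21)
w2 = Gw1 = (453, 121, 191)
w3 = Gw2 = (4399, 1147, 1842)
Ratio at component: 4399 / 453 = 9.7108

λ ≈ 9.7108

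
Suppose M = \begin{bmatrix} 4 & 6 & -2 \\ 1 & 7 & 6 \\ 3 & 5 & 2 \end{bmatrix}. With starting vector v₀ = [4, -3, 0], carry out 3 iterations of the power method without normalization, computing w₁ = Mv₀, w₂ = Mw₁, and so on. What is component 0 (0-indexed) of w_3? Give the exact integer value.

-1056

w1 = Mv₀ = (4·4 + 6·(-3) + (-2)·0; 1·4 + 7·(-3) + 6·0; 3·4 + 5·(-3) + 2·0) = (-2, -17, -3)
w2 = Mw1 = (4·(-2) + 6·(-17) + (-2)·(-3); 1·(-2) + 7·(-17) + 6·(-3); 3·(-2) + 5·(-17) + 2·(-3)) = (-104, -139, -97)
w3 = Mw2 = (-1056, -1659, -1201)
The requested component of w3 is -1056.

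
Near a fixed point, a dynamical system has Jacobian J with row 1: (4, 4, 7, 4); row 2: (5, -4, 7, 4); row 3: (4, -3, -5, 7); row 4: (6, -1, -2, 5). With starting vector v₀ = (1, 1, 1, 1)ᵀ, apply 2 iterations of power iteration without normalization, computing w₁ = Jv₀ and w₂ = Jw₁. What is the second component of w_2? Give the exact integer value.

w1 = Jv₀ = (19, 12, 3, 8)
w2 = Jw1 = (177, 100, 81, 136)
The requested component of w2 is 100.

100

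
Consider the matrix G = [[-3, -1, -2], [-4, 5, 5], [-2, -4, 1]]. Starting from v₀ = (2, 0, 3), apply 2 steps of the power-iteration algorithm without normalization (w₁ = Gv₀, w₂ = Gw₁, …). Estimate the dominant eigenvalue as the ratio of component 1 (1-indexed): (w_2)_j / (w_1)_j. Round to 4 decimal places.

λ ≈ -2.5833

w1 = Gv₀ = (-12, 7, -1)
w2 = Gw1 = (31, 78, -5)
Ratio at component: 31 / -12 = -2.5833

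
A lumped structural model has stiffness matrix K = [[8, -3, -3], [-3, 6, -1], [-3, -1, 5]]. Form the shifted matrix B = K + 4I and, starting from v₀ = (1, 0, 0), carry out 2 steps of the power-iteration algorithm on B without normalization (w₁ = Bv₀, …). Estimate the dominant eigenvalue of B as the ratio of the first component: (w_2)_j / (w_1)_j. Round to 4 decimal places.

μ ≈ 13.5000

B = K + 4I has rows (12, -3, -3); (-3, 10, -1); (-3, -1, 9)
w1 = Bv₀ = (12, -3, -3)
w2 = Bw1 = (162, -63, -60)
Ratio: 162/12 = 13.5000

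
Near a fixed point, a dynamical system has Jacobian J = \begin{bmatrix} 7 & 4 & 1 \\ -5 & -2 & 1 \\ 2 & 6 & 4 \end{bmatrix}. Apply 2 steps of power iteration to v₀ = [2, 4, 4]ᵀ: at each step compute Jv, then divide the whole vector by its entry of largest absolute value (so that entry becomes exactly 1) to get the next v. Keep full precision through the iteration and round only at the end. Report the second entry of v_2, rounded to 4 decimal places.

Jv0 = (34.00000, -14.00000, 44.00000); divide by 44.00000 → v1 = (0.77273, -0.31818, 1.00000)
Jv1 = (5.13636, -2.22727, 3.63636); divide by 5.13636 → v2 = (1.00000, -0.43363, 0.70796)
Requested entry of v2: -98/226 = -0.4336

-0.4336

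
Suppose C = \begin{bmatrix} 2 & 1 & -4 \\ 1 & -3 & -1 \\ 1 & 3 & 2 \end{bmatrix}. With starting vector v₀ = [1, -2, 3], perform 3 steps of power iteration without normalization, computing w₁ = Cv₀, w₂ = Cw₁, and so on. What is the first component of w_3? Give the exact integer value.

-81

w1 = Cv₀ = (-12, 4, 1)
w2 = Cw1 = (-24, -25, 2)
w3 = Cw2 = (-81, 49, -95)
The requested component of w3 is -81.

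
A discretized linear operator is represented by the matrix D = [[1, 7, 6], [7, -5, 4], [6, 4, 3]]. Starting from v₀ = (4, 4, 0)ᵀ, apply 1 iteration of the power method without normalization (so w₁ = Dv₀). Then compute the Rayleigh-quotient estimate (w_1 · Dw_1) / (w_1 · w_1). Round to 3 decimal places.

10.048

w1 = Dv₀ = (32, 8, 40)
Dw1 = (328, 344, 344)
w1·Dw1 = 32·328 + 8·344 + 40·344 = 27008; w1·w1 = 32·32 + 8·8 + 40·40 = 2688
λ ≈ 27008/2688 = 10.048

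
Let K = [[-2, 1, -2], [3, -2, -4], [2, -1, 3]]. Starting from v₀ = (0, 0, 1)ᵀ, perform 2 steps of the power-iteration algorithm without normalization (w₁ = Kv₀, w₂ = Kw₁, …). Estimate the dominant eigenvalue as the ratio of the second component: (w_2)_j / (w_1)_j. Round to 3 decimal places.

w1 = Kv₀ = (-2, -4, 3)
w2 = Kw1 = (-6, -10, 9)
Ratio at component: -10 / -4 = 2.500

λ ≈ 2.500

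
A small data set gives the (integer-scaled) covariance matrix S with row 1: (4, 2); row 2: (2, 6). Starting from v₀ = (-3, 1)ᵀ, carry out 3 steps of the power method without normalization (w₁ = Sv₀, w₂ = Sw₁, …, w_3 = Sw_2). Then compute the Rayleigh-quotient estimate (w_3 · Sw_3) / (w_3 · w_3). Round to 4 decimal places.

w1 = Sv₀ = (4·(-3) + 2·1; 2·(-3) + 6·1) = (-10, 0)
w2 = Sw1 = (4·(-10) + 2·0; 2·(-10) + 6·0) = (-40, -20)
w3 = Sw2 = (-200, -200)
Sw3 = (-1200, -1600)
w3·Sw3 = (-200)·(-1200) + (-200)·(-1600) = 560000; w3·w3 = (-200)·(-200) + (-200)·(-200) = 80000
λ ≈ 560000/80000 = 7.0000

7.0000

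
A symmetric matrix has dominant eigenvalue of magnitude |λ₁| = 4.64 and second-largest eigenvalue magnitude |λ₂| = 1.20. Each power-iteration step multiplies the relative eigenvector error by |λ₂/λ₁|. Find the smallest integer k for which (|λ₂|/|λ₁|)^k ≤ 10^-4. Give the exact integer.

7

|λ₂/λ₁| = 1.20/4.64 = 0.25862
Need k ≥ ln(10^-4) / ln(0.25862) = -9.2103 / -1.3524 ≈ 6.810
Smallest integer k satisfying the bound: 7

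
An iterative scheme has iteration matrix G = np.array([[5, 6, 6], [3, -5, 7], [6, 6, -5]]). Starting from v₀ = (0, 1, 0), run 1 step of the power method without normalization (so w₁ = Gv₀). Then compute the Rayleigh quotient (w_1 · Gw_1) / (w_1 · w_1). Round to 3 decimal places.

w1 = Gv₀ = (6, -5, 6)
Gw1 = (36, 85, -24)
w1·Gw1 = 6·36 + (-5)·85 + 6·(-24) = -353; w1·w1 = 6·6 + (-5)·(-5) + 6·6 = 97
λ ≈ -353/97 = -3.639

-3.639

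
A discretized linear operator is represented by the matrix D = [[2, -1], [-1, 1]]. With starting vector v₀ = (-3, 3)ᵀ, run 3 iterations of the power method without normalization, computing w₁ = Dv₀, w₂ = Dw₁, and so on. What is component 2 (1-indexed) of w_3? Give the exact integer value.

39

w1 = Dv₀ = (-9, 6)
w2 = Dw1 = (-24, 15)
w3 = Dw2 = (-63, 39)
The requested component of w3 is 39.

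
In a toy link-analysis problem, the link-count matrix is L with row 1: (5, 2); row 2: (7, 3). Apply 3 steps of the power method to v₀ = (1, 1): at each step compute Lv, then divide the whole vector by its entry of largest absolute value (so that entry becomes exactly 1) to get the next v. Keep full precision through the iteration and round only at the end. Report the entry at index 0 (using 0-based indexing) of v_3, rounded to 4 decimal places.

0.6961

Lv0 = (7.00000, 10.00000); divide by 10.00000 → v1 = (0.70000, 1.00000)
Lv1 = (5.50000, 7.90000); divide by 7.90000 → v2 = (0.69620, 1.00000)
Lv2 = (5.48101, 7.87342); divide by 7.87342 → v3 = (0.69614, 1.00000)
Requested entry of v3: 433/622 = 0.6961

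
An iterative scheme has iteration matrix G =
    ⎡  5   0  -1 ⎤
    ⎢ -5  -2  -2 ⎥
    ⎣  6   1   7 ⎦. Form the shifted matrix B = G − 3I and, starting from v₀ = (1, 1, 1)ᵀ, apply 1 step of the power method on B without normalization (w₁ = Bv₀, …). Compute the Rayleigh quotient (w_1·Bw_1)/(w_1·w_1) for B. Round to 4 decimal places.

0.0489

B = G − 3I has rows (2, 0, -1); (-5, -5, -2); (6, 1, 4)
w1 = Bv₀ = (2·1 + 0·1 + (-1)·1; (-5)·1 + (-5)·1 + (-2)·1; 6·1 + 1·1 + 4·1) = (1, -12, 11)
Bw1 = (-9, 33, 38)
w1·Bw1 = 13; w1·w1 = 266; μ ≈ 13/266 = 0.0489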